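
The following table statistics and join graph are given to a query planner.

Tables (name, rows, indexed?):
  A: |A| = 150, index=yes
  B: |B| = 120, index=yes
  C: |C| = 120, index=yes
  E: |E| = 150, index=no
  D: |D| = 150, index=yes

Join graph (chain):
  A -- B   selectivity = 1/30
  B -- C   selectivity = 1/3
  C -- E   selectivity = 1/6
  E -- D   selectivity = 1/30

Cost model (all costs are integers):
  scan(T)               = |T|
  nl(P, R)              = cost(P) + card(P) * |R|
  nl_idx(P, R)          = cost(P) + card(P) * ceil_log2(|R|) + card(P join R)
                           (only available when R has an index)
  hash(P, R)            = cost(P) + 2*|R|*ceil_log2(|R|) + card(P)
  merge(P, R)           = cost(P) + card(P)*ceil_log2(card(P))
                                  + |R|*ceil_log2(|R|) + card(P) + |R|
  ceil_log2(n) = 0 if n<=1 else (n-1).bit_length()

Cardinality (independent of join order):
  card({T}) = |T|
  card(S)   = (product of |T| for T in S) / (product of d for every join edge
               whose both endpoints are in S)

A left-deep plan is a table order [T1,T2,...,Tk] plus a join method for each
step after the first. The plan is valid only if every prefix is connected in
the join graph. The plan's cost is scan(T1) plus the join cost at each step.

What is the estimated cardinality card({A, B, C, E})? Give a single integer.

Tables in S: A(150), B(120), C(120), E(150)
Edges inside S: A-B(d=30), B-C(d=3), C-E(d=6)
numerator = 150 * 120 * 120 * 150 = 324000000
denominator = 30 * 3 * 6 = 540
card(S) = 324000000 / 540 = 600000

600000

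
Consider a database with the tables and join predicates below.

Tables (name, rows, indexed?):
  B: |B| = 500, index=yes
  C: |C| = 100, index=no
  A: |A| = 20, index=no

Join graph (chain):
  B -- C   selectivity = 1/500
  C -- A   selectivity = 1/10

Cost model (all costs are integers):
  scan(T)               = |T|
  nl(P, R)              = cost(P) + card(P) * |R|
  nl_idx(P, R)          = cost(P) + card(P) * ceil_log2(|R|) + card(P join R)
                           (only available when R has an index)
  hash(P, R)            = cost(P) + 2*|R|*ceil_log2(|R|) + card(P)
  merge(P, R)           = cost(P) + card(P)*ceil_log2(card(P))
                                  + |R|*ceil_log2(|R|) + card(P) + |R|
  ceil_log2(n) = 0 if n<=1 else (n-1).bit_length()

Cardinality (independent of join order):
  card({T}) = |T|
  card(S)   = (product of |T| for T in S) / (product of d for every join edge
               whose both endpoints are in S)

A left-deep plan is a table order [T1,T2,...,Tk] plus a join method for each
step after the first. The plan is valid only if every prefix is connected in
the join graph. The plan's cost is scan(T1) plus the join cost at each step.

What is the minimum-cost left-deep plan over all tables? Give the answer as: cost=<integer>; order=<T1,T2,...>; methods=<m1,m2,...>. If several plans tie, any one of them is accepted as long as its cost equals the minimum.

Selinger DP (subsets sized 1..n):
  {B}: scan cost=500, card=500
  {C}: scan cost=100, card=100
  {A}: scan cost=20, card=20
  {BC}: card=100; try (B,nl_idx)→1100, (C,hash)→2400, (B,merge)→5900, (C,merge)→6300, (B,hash)→9200, (B,nl)→50100 …(+1); best=1100 via (B,nl_idx)
  {AC}: card=200; try (A,hash)→400, (C,merge)→940, (A,merge)→1020, (C,hash)→1440, (C,nl)→2020, (A,nl)→2100; best=400 via (A,hash)
  {ABC}: card=200; try (A,hash)→1400, (A,merge)→2020, (B,nl_idx)→2400, (A,nl)→3100, (B,merge)→7200, (B,hash)→9600 …(+1); best=1400 via (A,hash)

cost=1400; order=C,B,A; methods=nl_idx,hash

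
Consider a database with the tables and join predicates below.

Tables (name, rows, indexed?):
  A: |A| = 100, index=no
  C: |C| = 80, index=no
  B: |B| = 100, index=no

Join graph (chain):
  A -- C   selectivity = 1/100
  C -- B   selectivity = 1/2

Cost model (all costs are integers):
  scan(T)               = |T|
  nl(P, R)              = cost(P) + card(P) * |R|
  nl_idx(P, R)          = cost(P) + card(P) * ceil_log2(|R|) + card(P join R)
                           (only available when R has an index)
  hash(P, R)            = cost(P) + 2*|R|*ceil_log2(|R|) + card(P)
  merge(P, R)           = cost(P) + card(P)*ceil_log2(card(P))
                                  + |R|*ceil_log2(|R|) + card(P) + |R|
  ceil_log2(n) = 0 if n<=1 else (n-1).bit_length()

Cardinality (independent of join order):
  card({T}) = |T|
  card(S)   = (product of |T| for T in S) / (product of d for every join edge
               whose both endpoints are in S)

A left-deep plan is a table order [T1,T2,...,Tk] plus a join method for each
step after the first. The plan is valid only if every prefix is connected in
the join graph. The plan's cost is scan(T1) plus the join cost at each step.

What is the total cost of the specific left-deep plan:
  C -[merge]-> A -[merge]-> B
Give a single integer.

step 1: scan C: cost=80, card=80
step 2: join A via merge
    card(P join A) = 80*100/(100) = 80
    cost = 80 + 80*7 + 100*7 + 80 + 100 = 1520
step 3: join B via merge
    card(P join B) = 80*100/(2) = 4000
    cost = 1520 + 80*7 + 100*7 + 80 + 100 = 2960

2960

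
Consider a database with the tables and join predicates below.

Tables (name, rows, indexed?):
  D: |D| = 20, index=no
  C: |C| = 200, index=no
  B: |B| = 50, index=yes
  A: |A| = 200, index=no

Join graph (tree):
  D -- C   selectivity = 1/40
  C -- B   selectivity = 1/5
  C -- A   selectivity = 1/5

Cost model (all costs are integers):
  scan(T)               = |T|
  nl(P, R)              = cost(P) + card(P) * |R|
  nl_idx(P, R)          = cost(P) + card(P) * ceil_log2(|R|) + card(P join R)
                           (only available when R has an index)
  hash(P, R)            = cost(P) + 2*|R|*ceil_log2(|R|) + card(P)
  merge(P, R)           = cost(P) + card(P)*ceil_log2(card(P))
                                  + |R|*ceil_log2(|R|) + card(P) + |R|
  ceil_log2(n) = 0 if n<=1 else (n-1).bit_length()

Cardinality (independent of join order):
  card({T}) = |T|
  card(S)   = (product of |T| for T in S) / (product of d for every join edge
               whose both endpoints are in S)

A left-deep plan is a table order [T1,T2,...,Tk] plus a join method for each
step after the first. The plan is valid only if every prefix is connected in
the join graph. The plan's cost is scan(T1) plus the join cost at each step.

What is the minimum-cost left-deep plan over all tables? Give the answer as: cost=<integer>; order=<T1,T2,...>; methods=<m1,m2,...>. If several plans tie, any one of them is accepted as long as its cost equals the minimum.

Selinger DP (subsets sized 1..n):
  {D}: scan cost=20, card=20
  {C}: scan cost=200, card=200
  {B}: scan cost=50, card=50
  {A}: scan cost=200, card=200
  {CD}: card=100; try (D,hash)→600, (C,merge)→1940, (D,merge)→2120, (C,hash)→3240, (C,nl)→4020, (D,nl)→4200; best=600 via (D,hash)
  {BC}: card=2000; try (B,hash)→1000, (C,merge)→2200, (B,merge)→2350, (C,hash)→3300, (B,nl_idx)→3400, (C,nl)→10050 …(+1); best=1000 via (B,hash)
  {AC}: card=8000; try (C,hash)→3600, (A,hash)→3600, (C,merge)→3800, (A,merge)→3800, (C,nl)→40200, (A,nl)→40200; best=3600 via (C,hash)
  {BCD}: card=1000; try (B,hash)→1300, (B,merge)→1750, (B,nl_idx)→2200, (D,hash)→3200, (B,nl)→5600, (D,merge)→25120 …(+1); best=1300 via (B,hash)
  {ACD}: card=4000; try (A,merge)→3200, (A,hash)→3900, (D,hash)→11800, (A,nl)→20600, (D,merge)→115720, (D,nl)→163600; best=3200 via (A,merge)
  {ABC}: card=80000; try (A,hash)→6200, (B,hash)→12200, (A,merge)→26800, (B,merge)→115950, (B,nl_idx)→131600, (A,nl)→401000 …(+1); best=6200 via (A,hash)
  {ABCD}: card=40000; try (A,hash)→5500, (B,hash)→7800, (A,merge)→14100, (B,merge)→55550, (B,nl_idx)→67200, (D,hash)→86400 …(+4); best=5500 via (A,hash)

cost=5500; order=C,D,B,A; methods=hash,hash,hash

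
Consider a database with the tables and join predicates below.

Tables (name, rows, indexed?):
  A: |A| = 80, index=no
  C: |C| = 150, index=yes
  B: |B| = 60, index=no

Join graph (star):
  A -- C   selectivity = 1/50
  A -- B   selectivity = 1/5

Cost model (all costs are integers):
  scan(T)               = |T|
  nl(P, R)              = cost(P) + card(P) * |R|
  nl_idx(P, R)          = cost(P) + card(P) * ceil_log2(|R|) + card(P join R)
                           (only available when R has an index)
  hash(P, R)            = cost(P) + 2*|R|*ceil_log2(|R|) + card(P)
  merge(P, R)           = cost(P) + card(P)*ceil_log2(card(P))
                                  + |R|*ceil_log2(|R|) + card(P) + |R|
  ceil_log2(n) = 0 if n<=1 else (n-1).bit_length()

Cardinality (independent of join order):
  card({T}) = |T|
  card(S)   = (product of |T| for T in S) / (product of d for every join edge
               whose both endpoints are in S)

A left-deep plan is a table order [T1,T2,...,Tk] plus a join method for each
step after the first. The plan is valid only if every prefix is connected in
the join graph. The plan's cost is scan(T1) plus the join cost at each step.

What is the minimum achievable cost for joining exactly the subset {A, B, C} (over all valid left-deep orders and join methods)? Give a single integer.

1920

Selinger DP over subsets of {A,B,C}:
  {A}: scan cost=80, card=80
  {C}: scan cost=150, card=150
  {B}: scan cost=60, card=60
  {AC}: card=240; try (C,nl_idx)→960, (A,hash)→1420, (C,merge)→2070, (A,merge)→2140, (C,hash)→2560, (C,nl)→12080 …(+1); best=960 via (C,nl_idx)
  {AB}: card=960; try (B,hash)→880, (A,merge)→1120, (B,merge)→1140, (A,hash)→1240, (A,nl)→4860, (B,nl)→4880; best=880 via (B,hash)
  {ABC}: card=2880; try (B,hash)→1920, (B,merge)→3540, (C,hash)→4240, (C,nl_idx)→11440, (C,merge)→12790, (B,nl)→15360 …(+1); best=1920 via (B,hash)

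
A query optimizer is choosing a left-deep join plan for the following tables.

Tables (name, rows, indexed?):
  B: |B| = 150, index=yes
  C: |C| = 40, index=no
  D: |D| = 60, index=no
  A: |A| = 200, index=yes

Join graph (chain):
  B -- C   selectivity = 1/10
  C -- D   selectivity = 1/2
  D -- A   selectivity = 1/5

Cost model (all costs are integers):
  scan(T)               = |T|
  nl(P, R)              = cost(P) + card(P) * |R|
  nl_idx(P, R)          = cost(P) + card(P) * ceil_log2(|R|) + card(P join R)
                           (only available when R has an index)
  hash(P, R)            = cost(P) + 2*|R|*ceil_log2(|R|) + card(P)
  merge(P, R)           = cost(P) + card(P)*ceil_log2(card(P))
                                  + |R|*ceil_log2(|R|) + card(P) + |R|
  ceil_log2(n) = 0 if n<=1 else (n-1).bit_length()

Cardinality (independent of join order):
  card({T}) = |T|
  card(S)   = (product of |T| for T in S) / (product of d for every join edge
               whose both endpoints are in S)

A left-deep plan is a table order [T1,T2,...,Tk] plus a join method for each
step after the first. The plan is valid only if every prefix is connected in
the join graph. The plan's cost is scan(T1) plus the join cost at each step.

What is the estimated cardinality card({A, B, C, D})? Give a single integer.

720000

Tables in S: A(200), B(150), C(40), D(60)
Edges inside S: B-C(d=10), C-D(d=2), D-A(d=5)
numerator = 200 * 150 * 40 * 60 = 72000000
denominator = 10 * 2 * 5 = 100
card(S) = 72000000 / 100 = 720000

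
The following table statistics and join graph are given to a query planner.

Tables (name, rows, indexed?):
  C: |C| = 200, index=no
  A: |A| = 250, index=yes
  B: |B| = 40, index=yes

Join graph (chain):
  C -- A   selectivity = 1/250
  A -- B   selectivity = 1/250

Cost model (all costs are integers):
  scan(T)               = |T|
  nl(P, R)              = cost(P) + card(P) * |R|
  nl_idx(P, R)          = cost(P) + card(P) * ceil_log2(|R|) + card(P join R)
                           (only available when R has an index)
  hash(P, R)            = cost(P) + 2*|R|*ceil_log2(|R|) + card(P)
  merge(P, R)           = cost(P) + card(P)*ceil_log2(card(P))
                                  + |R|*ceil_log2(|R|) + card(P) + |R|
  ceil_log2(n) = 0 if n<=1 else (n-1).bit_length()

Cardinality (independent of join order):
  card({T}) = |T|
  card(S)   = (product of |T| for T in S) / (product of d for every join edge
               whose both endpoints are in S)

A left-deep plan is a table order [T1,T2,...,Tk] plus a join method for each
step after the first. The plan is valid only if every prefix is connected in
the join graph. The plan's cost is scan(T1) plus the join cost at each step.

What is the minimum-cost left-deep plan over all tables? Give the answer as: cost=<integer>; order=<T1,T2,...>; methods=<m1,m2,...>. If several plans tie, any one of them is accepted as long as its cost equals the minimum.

cost=2480; order=B,A,C; methods=nl_idx,merge

Selinger DP (subsets sized 1..n):
  {C}: scan cost=200, card=200
  {A}: scan cost=250, card=250
  {B}: scan cost=40, card=40
  {AC}: card=200; try (A,nl_idx)→2000, (C,hash)→3700, (A,merge)→4250, (C,merge)→4300, (A,hash)→4400, (A,nl)→50200 …(+1); best=2000 via (A,nl_idx)
  {AB}: card=40; try (A,nl_idx)→400, (B,hash)→980, (B,nl_idx)→1790, (A,merge)→2570, (B,merge)→2780, (A,hash)→4080 …(+2); best=400 via (A,nl_idx)
  {ABC}: card=32; try (C,merge)→2480, (B,hash)→2680, (B,nl_idx)→3232, (C,hash)→3640, (B,merge)→4080, (C,nl)→8400 …(+1); best=2480 via (C,merge)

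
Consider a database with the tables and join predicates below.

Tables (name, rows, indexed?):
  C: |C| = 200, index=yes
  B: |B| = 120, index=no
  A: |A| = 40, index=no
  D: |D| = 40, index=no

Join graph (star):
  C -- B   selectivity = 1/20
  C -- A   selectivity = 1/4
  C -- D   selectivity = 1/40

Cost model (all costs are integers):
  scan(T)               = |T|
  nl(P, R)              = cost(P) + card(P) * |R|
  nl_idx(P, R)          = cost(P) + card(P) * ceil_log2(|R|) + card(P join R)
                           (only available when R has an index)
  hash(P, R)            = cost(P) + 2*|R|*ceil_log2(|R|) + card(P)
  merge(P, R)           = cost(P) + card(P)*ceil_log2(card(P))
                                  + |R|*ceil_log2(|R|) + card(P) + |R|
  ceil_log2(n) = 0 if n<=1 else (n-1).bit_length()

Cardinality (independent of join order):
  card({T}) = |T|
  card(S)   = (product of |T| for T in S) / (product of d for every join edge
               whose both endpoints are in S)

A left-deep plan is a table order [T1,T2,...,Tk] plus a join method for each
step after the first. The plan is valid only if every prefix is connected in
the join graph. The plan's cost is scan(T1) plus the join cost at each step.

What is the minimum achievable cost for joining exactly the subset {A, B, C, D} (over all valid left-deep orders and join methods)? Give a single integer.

Selinger DP over subsets of {A,B,C,D}:
  {C}: scan cost=200, card=200
  {B}: scan cost=120, card=120
  {A}: scan cost=40, card=40
  {D}: scan cost=40, card=40
  {BC}: card=1200; try (B,hash)→2080, (C,nl_idx)→2280, (C,merge)→2880, (B,merge)→2960, (C,hash)→3440, (C,nl)→24120 …(+1); best=2080 via (B,hash)
  {AC}: card=2000; try (A,hash)→880, (C,merge)→2120, (A,merge)→2280, (C,nl_idx)→2360, (C,hash)→3280, (C,nl)→8040 …(+1); best=880 via (A,hash)
  {CD}: card=200; try (C,nl_idx)→560, (D,hash)→880, (C,merge)→2120, (D,merge)→2280, (C,hash)→3280, (C,nl)→8040 …(+1); best=560 via (C,nl_idx)
  {ABC}: card=12000; try (A,hash)→3760, (B,hash)→4560, (A,merge)→16760, (B,merge)→25840, (A,nl)→50080, (B,nl)→240880; best=3760 via (A,hash)
  {BCD}: card=1200; try (B,hash)→2440, (B,merge)→3320, (D,hash)→3760, (D,merge)→16760, (B,nl)→24560, (D,nl)→50080; best=2440 via (B,hash)
  {ACD}: card=2000; try (A,hash)→1240, (A,merge)→2640, (D,hash)→3360, (A,nl)→8560, (D,merge)→25160, (D,nl)→80880; best=1240 via (A,hash)
  {ABCD}: card=12000; try (A,hash)→4120, (B,hash)→4920, (D,hash)→16240, (A,merge)→17120, (B,merge)→26200, (A,nl)→50440 …(+3); best=4120 via (A,hash)

4120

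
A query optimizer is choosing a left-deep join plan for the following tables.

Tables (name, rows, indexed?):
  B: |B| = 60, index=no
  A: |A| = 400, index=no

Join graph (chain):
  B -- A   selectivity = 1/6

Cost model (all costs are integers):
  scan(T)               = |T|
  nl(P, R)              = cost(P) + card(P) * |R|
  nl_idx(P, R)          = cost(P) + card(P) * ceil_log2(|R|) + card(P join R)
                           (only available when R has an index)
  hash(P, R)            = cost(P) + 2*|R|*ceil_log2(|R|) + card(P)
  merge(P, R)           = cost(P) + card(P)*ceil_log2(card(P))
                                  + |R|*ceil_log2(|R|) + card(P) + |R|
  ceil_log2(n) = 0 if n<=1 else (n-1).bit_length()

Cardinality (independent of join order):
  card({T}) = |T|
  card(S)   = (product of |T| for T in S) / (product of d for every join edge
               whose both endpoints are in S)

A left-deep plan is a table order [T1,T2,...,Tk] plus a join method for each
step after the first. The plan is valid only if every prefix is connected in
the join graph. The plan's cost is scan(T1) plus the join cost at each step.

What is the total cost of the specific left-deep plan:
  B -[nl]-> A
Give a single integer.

step 1: scan B: cost=60, card=60
step 2: join A via nl
    card(P join A) = 60*400/(6) = 4000
    cost = 60 + 60*400 = 24060

24060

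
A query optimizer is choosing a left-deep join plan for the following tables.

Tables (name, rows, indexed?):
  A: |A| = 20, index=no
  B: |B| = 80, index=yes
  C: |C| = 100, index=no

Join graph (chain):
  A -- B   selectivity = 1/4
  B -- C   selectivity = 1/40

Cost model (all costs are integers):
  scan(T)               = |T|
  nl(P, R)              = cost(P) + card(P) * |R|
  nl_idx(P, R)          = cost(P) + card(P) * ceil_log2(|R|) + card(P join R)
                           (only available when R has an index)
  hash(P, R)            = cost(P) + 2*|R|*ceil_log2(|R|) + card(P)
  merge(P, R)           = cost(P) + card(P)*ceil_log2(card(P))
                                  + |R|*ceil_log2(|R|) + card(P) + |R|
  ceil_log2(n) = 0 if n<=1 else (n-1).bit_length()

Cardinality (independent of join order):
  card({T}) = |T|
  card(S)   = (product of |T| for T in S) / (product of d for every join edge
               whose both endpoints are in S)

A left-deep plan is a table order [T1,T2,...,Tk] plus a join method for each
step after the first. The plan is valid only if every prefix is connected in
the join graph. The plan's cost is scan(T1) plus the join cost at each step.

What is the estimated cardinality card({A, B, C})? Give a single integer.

Tables in S: A(20), B(80), C(100)
Edges inside S: A-B(d=4), B-C(d=40)
numerator = 20 * 80 * 100 = 160000
denominator = 4 * 40 = 160
card(S) = 160000 / 160 = 1000

1000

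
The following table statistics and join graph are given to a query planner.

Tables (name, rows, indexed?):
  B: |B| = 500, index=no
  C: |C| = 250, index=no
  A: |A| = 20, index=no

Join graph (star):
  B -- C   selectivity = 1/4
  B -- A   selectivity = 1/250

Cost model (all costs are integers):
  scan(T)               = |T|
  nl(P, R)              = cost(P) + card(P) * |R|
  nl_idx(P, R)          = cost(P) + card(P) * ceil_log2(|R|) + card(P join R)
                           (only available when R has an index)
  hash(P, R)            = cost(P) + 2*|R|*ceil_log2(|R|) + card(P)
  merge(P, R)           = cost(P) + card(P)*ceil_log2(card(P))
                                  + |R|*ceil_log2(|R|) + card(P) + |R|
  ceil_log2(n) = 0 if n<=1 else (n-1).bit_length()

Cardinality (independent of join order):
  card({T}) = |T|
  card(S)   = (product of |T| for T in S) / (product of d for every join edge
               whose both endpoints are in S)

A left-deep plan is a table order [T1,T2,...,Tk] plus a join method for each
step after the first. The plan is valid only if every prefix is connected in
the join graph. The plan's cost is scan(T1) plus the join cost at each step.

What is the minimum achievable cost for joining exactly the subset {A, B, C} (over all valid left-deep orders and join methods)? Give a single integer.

Selinger DP over subsets of {A,B,C}:
  {B}: scan cost=500, card=500
  {C}: scan cost=250, card=250
  {A}: scan cost=20, card=20
  {BC}: card=31250; try (C,hash)→5000, (B,merge)→7500, (C,merge)→7750, (B,hash)→9500, (B,nl)→125250, (C,nl)→125500; best=5000 via (C,hash)
  {AB}: card=40; try (A,hash)→1200, (B,merge)→5140, (A,merge)→5620, (B,hash)→9040, (B,nl)→10020, (A,nl)→10500; best=1200 via (A,hash)
  {ABC}: card=2500; try (C,merge)→3730, (C,hash)→5240, (C,nl)→11200, (A,hash)→36450, (A,merge)→505120, (A,nl)→630000; best=3730 via (C,merge)

3730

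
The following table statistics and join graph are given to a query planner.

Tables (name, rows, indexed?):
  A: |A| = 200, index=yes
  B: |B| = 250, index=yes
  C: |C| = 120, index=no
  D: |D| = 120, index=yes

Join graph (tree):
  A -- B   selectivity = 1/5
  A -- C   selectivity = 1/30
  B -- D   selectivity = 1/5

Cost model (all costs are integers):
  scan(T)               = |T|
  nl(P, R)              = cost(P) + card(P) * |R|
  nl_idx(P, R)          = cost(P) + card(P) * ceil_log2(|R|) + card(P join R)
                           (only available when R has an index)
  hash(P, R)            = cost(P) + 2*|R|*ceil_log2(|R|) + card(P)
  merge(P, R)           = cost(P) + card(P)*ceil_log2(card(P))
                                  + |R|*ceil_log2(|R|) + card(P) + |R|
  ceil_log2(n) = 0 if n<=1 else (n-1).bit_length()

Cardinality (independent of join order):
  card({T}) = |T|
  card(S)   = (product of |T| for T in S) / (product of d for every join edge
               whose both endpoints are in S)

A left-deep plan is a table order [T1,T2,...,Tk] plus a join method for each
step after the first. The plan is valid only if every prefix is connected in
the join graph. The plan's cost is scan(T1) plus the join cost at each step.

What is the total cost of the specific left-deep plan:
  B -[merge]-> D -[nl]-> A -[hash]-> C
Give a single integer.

step 1: scan B: cost=250, card=250
step 2: join D via merge
    card(P join D) = 250*120/(5) = 6000
    cost = 250 + 250*8 + 120*7 + 250 + 120 = 3460
step 3: join A via nl
    card(P join A) = 6000*200/(5) = 240000
    cost = 3460 + 6000*200 = 1203460
step 4: join C via hash
    card(P join C) = 240000*120/(30) = 960000
    cost = 1203460 + 2*120*7 + 240000 = 1445140

1445140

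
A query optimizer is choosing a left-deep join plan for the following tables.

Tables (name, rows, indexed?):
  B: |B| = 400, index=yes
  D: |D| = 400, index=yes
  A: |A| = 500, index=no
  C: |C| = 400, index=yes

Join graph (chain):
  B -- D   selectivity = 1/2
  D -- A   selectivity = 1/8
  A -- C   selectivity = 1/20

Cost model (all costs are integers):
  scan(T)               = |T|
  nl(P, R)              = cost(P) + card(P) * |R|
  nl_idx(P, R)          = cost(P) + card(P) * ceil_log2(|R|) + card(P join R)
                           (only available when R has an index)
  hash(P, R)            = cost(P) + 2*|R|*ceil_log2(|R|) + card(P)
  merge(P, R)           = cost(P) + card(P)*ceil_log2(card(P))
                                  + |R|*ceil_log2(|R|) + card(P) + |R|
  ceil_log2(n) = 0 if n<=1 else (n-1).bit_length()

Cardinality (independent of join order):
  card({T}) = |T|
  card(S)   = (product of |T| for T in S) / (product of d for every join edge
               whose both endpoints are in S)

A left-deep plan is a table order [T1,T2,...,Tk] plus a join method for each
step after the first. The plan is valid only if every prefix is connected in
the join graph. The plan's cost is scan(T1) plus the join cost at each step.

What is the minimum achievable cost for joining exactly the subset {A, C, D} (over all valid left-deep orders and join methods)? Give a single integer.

Selinger DP over subsets of {A,C,D}:
  {D}: scan cost=400, card=400
  {A}: scan cost=500, card=500
  {C}: scan cost=400, card=400
  {AD}: card=25000; try (D,hash)→8200, (A,merge)→9400, (D,merge)→9500, (A,hash)→9800, (D,nl_idx)→30000, (A,nl)→200400 …(+1); best=8200 via (D,hash)
  {AC}: card=10000; try (C,hash)→8200, (A,merge)→9400, (C,merge)→9500, (A,hash)→9800, (C,nl_idx)→15000, (A,nl)→200400 …(+1); best=8200 via (C,hash)
  {ACD}: card=500000; try (D,hash)→25400, (C,hash)→40400, (D,merge)→162200, (C,merge)→412200, (D,nl_idx)→598200, (C,nl_idx)→733200 …(+2); best=25400 via (D,hash)

25400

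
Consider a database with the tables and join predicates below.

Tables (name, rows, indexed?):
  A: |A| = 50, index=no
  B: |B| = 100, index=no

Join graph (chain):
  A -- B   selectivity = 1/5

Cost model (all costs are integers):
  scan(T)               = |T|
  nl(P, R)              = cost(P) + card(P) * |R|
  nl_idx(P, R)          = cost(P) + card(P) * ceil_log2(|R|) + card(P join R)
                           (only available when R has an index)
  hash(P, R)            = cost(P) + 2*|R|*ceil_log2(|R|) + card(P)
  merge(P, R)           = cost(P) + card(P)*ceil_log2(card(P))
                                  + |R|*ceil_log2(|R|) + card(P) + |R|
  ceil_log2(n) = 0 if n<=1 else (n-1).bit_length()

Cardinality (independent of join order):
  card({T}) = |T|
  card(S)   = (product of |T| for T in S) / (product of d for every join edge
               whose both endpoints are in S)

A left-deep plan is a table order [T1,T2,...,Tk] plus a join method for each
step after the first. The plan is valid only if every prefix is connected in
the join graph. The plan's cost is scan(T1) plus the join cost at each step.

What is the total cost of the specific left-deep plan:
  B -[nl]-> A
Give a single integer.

5100

step 1: scan B: cost=100, card=100
step 2: join A via nl
    card(P join A) = 100*50/(5) = 1000
    cost = 100 + 100*50 = 5100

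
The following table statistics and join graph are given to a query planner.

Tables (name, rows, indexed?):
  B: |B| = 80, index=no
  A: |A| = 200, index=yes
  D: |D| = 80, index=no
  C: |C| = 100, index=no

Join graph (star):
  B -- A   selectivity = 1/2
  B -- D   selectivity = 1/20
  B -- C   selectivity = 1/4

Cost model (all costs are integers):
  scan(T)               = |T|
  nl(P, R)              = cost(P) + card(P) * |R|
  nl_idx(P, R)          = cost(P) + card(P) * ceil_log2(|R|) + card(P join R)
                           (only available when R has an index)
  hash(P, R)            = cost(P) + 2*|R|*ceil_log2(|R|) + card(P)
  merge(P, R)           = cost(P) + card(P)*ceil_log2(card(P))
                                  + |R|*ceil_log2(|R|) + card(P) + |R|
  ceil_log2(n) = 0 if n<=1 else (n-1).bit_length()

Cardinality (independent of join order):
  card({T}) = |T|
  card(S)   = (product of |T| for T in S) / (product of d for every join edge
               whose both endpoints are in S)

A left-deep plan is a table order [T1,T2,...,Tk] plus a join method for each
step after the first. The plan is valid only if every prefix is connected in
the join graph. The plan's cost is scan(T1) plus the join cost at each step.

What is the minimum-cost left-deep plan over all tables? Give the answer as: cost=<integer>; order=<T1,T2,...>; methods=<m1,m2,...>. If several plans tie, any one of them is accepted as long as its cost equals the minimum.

Selinger DP (subsets sized 1..n):
  {B}: scan cost=80, card=80
  {A}: scan cost=200, card=200
  {D}: scan cost=80, card=80
  {C}: scan cost=100, card=100
  {AB}: card=8000; try (B,hash)→1520, (A,merge)→2520, (B,merge)→2640, (A,hash)→3360, (A,nl_idx)→8720, (A,nl)→16080 …(+1); best=1520 via (B,hash)
  {BD}: card=320; try (D,hash)→1280, (B,hash)→1280, (D,merge)→1360, (B,merge)→1360, (D,nl)→6480, (B,nl)→6480; best=1280 via (D,hash)
  {BC}: card=2000; try (B,hash)→1320, (C,merge)→1520, (B,merge)→1540, (C,hash)→1560, (C,nl)→8080, (B,nl)→8100; best=1320 via (B,hash)
  {ABD}: card=32000; try (A,hash)→4800, (A,merge)→6280, (D,hash)→10640, (A,nl_idx)→35840, (A,nl)→65280, (D,merge)→114160 …(+1); best=4800 via (A,hash)
  {ABC}: card=200000; try (A,hash)→6520, (C,hash)→10920, (A,merge)→27120, (C,merge)→114320, (A,nl_idx)→217320, (A,nl)→401320 …(+1); best=6520 via (A,hash)
  {BCD}: card=8000; try (C,hash)→3000, (D,hash)→4440, (C,merge)→5280, (D,merge)→25960, (C,nl)→33280, (D,nl)→161320; best=3000 via (C,hash)
  {ABCD}: card=800000; try (A,hash)→14200, (C,hash)→38200, (A,merge)→116800, (D,hash)→207640, (C,merge)→517600, (A,nl_idx)→867000 …(+4); best=14200 via (A,hash)

cost=14200; order=B,D,C,A; methods=hash,hash,hash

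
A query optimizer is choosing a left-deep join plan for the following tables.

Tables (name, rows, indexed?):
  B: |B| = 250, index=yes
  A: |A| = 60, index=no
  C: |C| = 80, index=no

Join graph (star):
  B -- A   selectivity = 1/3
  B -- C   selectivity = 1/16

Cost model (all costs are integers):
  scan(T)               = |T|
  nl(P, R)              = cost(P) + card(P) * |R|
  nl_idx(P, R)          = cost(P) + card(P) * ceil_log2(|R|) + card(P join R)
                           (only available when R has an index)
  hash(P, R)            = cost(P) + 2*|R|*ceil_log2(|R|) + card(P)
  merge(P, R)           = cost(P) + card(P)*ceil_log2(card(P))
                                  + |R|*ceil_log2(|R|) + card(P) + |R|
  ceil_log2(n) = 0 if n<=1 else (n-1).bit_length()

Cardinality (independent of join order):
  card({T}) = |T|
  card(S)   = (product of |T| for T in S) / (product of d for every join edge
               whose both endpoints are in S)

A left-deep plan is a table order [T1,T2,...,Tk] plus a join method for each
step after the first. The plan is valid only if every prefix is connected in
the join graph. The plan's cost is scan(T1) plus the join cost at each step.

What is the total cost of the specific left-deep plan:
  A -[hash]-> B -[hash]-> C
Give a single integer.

10240

step 1: scan A: cost=60, card=60
step 2: join B via hash
    card(P join B) = 60*250/(3) = 5000
    cost = 60 + 2*250*8 + 60 = 4120
step 3: join C via hash
    card(P join C) = 5000*80/(16) = 25000
    cost = 4120 + 2*80*7 + 5000 = 10240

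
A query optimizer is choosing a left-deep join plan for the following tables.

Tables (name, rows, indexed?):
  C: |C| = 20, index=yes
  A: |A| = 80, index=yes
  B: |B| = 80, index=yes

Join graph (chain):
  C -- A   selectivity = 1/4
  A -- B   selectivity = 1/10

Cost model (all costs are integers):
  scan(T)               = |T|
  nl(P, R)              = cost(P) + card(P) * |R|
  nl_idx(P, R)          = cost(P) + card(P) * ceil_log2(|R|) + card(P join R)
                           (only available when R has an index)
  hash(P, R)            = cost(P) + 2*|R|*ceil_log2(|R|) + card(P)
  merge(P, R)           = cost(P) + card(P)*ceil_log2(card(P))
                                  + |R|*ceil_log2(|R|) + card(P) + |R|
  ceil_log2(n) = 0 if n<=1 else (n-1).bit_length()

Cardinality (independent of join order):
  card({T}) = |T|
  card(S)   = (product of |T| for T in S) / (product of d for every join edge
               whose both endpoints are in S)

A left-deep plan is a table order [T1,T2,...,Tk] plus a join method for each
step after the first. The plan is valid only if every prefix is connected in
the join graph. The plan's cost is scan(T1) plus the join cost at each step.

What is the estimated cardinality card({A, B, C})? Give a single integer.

3200

Tables in S: A(80), B(80), C(20)
Edges inside S: C-A(d=4), A-B(d=10)
numerator = 80 * 80 * 20 = 128000
denominator = 4 * 10 = 40
card(S) = 128000 / 40 = 3200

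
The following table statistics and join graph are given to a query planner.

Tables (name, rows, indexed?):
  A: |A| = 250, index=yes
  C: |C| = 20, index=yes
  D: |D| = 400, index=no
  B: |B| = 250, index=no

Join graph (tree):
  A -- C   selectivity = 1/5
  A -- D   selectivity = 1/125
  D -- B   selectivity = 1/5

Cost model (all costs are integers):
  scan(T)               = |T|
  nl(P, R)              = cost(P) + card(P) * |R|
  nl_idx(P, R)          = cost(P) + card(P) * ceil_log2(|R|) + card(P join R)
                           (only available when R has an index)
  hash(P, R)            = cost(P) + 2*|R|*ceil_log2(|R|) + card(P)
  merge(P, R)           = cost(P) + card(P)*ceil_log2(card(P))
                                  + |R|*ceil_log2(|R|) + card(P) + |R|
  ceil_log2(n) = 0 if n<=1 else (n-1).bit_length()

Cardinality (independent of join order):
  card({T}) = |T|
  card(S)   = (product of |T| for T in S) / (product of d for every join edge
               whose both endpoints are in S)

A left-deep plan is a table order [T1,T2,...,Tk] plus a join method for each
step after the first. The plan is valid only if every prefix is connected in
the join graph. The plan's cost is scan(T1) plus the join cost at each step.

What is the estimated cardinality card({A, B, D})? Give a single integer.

40000

Tables in S: A(250), B(250), D(400)
Edges inside S: A-D(d=125), D-B(d=5)
numerator = 250 * 250 * 400 = 25000000
denominator = 125 * 5 = 625
card(S) = 25000000 / 625 = 40000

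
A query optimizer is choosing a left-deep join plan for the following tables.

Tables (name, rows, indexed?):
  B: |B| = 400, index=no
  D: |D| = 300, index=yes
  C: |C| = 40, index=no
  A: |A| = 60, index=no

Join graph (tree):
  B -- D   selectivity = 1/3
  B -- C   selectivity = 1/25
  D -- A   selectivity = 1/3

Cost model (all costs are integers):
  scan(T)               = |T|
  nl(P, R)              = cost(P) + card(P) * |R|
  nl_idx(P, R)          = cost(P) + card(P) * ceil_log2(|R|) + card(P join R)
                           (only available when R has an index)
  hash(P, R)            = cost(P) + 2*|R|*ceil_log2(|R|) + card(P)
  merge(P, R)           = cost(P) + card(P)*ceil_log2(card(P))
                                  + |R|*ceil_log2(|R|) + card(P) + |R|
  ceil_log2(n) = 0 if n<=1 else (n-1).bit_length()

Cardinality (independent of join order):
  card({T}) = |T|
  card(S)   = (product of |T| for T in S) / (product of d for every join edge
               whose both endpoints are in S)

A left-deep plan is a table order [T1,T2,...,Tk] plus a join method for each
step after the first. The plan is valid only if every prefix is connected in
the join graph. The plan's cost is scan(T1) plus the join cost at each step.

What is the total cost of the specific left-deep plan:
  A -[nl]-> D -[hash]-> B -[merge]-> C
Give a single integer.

step 1: scan A: cost=60, card=60
step 2: join D via nl
    card(P join D) = 60*300/(3) = 6000
    cost = 60 + 60*300 = 18060
step 3: join B via hash
    card(P join B) = 6000*400/(3) = 800000
    cost = 18060 + 2*400*9 + 6000 = 31260
step 4: join C via merge
    card(P join C) = 800000*40/(25) = 1280000
    cost = 31260 + 800000*20 + 40*6 + 800000 + 40 = 16831540

16831540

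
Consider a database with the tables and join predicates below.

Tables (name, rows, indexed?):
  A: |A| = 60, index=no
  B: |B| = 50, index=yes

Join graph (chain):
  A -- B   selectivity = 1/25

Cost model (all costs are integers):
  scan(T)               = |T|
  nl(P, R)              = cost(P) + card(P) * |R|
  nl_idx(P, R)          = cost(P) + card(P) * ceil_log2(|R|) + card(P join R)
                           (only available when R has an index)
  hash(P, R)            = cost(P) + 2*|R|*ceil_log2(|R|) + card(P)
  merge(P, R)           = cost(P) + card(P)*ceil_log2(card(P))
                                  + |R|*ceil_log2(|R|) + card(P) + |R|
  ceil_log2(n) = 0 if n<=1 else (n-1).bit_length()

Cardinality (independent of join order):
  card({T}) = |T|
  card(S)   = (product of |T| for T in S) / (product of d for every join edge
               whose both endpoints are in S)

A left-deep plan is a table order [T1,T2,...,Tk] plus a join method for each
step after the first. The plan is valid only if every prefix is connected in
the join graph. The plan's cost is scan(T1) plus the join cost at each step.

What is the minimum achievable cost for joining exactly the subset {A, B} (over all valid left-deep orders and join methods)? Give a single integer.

Selinger DP over subsets of {A,B}:
  {A}: scan cost=60, card=60
  {B}: scan cost=50, card=50
  {AB}: card=120; try (B,nl_idx)→540, (B,hash)→720, (A,hash)→820, (A,merge)→820, (B,merge)→830, (A,nl)→3050 …(+1); best=540 via (B,nl_idx)

540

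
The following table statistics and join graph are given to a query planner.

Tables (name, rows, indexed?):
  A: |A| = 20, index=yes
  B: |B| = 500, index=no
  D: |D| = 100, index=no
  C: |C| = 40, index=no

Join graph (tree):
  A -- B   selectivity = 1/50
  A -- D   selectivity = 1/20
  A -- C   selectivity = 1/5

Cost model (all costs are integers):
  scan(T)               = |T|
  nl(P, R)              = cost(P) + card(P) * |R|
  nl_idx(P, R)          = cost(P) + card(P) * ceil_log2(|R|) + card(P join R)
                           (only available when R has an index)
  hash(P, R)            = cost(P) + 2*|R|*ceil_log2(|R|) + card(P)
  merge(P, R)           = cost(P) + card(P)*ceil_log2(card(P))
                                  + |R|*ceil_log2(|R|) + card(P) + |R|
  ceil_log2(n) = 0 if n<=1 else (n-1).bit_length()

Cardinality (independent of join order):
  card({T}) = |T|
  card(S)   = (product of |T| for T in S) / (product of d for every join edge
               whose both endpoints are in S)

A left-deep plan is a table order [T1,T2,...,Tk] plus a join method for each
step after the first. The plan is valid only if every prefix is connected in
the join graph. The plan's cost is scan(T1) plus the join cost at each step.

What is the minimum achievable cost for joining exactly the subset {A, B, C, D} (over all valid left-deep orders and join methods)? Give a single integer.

Selinger DP over subsets of {A,B,C,D}:
  {A}: scan cost=20, card=20
  {B}: scan cost=500, card=500
  {D}: scan cost=100, card=100
  {C}: scan cost=40, card=40
  {AB}: card=200; try (A,hash)→1200, (A,nl_idx)→3200, (B,merge)→5140, (A,merge)→5620, (B,hash)→9040, (B,nl)→10020 …(+1); best=1200 via (A,hash)
  {AD}: card=100; try (A,hash)→400, (A,nl_idx)→700, (D,merge)→940, (A,merge)→1020, (D,hash)→1440, (D,nl)→2020 …(+1); best=400 via (A,hash)
  {AC}: card=160; try (A,hash)→280, (A,nl_idx)→400, (C,merge)→420, (A,merge)→440, (C,hash)→520, (C,nl)→820 …(+1); best=280 via (A,hash)
  {ABD}: card=1000; try (D,hash)→2800, (D,merge)→3800, (B,merge)→6200, (B,hash)→9500, (D,nl)→21200, (B,nl)→50400; best=2800 via (D,hash)
  {ABC}: card=1600; try (C,hash)→1880, (C,merge)→3280, (B,merge)→6720, (C,nl)→9200, (B,hash)→9440, (B,nl)→80280; best=1880 via (C,hash)
  {ACD}: card=800; try (C,hash)→980, (C,merge)→1480, (D,hash)→1840, (D,merge)→2520, (C,nl)→4400, (D,nl)→16280; best=980 via (C,hash)
  {ABCD}: card=8000; try (C,hash)→4280, (D,hash)→4880, (B,hash)→10780, (C,merge)→14080, (B,merge)→14780, (D,merge)→21880 …(+3); best=4280 via (C,hash)

4280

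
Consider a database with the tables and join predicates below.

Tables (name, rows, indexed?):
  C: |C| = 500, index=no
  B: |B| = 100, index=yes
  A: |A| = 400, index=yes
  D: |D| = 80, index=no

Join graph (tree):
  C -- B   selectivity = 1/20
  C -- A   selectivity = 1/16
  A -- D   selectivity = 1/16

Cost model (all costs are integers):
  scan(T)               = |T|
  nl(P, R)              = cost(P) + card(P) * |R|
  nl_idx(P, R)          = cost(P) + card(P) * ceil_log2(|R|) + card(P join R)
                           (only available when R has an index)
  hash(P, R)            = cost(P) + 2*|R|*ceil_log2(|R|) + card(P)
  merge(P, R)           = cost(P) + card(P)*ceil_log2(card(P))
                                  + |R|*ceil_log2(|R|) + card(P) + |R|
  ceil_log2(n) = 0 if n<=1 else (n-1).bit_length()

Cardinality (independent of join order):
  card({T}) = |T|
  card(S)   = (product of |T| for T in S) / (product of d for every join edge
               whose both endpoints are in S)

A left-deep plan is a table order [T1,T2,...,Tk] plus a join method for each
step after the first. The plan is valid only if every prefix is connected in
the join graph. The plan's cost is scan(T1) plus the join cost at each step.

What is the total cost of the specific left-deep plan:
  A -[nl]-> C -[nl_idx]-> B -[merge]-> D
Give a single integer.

1413540

step 1: scan A: cost=400, card=400
step 2: join C via nl
    card(P join C) = 400*500/(16) = 12500
    cost = 400 + 400*500 = 200400
step 3: join B via nl_idx
    card(P join B) = 12500*100/(20) = 62500
    cost = 200400 + 12500*7 + 62500 = 350400
step 4: join D via merge
    card(P join D) = 62500*80/(16) = 312500
    cost = 350400 + 62500*16 + 80*7 + 62500 + 80 = 1413540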